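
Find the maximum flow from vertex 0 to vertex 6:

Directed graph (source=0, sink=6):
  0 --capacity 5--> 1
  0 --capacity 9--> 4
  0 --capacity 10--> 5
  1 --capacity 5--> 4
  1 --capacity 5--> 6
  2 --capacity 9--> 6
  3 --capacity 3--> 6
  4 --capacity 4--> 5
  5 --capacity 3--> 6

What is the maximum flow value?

Computing max flow:
  Flow on (0->1): 5/5
  Flow on (0->4): 3/9
  Flow on (1->6): 5/5
  Flow on (4->5): 3/4
  Flow on (5->6): 3/3
Maximum flow = 8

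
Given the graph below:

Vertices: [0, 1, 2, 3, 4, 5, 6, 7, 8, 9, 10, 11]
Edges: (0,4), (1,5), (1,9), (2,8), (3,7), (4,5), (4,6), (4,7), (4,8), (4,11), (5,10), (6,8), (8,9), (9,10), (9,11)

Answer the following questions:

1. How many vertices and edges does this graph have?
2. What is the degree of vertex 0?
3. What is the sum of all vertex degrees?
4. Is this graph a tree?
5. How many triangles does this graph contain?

Count: 12 vertices, 15 edges.
Vertex 0 has neighbors [4], degree = 1.
Handshaking lemma: 2 * 15 = 30.
A tree on 12 vertices has 11 edges. This graph has 15 edges (4 extra). Not a tree.
Number of triangles = 1.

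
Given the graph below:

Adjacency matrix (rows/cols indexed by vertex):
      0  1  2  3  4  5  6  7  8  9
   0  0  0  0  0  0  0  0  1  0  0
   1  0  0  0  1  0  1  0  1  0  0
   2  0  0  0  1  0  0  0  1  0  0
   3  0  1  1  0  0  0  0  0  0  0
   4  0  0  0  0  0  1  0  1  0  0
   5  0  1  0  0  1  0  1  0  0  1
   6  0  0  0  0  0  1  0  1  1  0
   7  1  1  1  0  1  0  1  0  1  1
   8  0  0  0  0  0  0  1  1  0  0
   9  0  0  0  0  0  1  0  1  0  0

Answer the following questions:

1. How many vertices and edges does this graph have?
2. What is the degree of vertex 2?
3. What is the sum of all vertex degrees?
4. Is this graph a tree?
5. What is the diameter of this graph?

Count: 10 vertices, 14 edges.
Vertex 2 has neighbors [3, 7], degree = 2.
Handshaking lemma: 2 * 14 = 28.
A tree on 10 vertices has 9 edges. This graph has 14 edges (5 extra). Not a tree.
Diameter (longest shortest path) = 3.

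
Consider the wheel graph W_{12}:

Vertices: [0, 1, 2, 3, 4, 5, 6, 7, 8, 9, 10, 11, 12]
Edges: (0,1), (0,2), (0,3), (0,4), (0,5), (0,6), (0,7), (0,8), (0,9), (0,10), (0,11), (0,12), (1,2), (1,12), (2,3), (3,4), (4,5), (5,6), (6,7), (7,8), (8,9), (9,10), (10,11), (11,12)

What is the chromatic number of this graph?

W_{12} = C_{12} plus a hub adjacent to every cycle vertex.
The outer cycle needs 2 colors (even cycle); the hub is adjacent to all of them so needs a fresh color.
Chromatic number = 2 + 1 = 3.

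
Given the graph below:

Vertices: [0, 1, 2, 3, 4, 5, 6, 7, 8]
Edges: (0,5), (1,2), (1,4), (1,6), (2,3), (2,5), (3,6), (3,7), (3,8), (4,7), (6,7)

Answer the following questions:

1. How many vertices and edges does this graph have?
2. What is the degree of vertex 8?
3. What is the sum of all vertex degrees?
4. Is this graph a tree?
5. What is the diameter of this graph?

Count: 9 vertices, 11 edges.
Vertex 8 has neighbors [3], degree = 1.
Handshaking lemma: 2 * 11 = 22.
A tree on 9 vertices has 8 edges. This graph has 11 edges (3 extra). Not a tree.
Diameter (longest shortest path) = 4.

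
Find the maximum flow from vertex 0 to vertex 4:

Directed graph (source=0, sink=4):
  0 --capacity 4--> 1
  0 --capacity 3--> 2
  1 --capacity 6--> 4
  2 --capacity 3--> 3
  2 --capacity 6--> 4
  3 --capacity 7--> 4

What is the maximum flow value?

Computing max flow:
  Flow on (0->1): 4/4
  Flow on (0->2): 3/3
  Flow on (1->4): 4/6
  Flow on (2->4): 3/6
Maximum flow = 7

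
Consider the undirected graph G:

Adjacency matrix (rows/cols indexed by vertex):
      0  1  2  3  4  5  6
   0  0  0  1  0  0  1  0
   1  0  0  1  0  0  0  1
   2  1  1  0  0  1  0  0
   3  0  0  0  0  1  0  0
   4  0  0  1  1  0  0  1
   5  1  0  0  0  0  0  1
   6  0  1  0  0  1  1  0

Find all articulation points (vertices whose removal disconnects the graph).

An articulation point is a vertex whose removal disconnects the graph.
Articulation points: [4]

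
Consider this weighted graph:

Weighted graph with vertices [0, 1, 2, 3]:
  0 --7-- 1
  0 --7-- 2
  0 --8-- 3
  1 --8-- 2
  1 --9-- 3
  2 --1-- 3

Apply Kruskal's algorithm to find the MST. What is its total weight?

Applying Kruskal's algorithm (sort edges by weight, add if no cycle):
  Add (2,3) w=1
  Add (0,2) w=7
  Add (0,1) w=7
  Skip (0,3) w=8 (creates cycle)
  Skip (1,2) w=8 (creates cycle)
  Skip (1,3) w=9 (creates cycle)
MST weight = 15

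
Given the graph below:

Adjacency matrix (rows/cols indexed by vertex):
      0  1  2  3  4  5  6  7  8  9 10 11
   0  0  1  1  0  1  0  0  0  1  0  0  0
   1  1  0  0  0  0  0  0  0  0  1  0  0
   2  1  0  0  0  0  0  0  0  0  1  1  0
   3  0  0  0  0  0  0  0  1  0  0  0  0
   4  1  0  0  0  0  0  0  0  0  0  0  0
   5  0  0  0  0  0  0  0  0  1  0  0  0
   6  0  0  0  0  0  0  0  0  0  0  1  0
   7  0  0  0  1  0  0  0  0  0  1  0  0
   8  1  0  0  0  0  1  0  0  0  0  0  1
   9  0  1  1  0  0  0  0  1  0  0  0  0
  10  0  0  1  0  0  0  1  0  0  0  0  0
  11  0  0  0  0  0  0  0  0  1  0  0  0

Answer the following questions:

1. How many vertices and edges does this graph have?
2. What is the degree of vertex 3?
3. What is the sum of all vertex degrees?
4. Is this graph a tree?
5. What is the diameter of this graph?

Count: 12 vertices, 12 edges.
Vertex 3 has neighbors [7], degree = 1.
Handshaking lemma: 2 * 12 = 24.
A tree on 12 vertices has 11 edges. This graph has 12 edges (1 extra). Not a tree.
Diameter (longest shortest path) = 6.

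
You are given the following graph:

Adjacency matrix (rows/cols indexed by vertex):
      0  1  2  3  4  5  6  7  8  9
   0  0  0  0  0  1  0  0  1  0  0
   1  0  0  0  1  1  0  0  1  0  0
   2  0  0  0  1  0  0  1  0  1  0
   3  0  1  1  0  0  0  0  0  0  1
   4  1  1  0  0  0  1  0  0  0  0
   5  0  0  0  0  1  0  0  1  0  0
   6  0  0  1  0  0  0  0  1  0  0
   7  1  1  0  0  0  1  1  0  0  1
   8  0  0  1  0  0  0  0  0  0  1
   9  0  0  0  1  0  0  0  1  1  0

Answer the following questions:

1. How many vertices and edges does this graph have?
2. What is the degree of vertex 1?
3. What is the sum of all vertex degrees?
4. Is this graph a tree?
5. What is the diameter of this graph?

Count: 10 vertices, 14 edges.
Vertex 1 has neighbors [3, 4, 7], degree = 3.
Handshaking lemma: 2 * 14 = 28.
A tree on 10 vertices has 9 edges. This graph has 14 edges (5 extra). Not a tree.
Diameter (longest shortest path) = 4.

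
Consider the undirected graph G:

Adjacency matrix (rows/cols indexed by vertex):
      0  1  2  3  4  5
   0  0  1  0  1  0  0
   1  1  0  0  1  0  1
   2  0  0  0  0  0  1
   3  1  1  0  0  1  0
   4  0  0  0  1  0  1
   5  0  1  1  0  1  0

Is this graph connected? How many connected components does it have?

Checking connectivity: the graph has 1 connected component(s).
All vertices are reachable from each other. The graph IS connected.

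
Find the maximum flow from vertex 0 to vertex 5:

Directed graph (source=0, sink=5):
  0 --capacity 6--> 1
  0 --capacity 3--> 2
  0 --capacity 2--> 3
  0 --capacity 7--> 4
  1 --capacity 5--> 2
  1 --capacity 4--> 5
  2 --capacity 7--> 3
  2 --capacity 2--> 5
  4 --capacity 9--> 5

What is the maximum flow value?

Computing max flow:
  Flow on (0->1): 4/6
  Flow on (0->2): 2/3
  Flow on (0->4): 7/7
  Flow on (1->5): 4/4
  Flow on (2->5): 2/2
  Flow on (4->5): 7/9
Maximum flow = 13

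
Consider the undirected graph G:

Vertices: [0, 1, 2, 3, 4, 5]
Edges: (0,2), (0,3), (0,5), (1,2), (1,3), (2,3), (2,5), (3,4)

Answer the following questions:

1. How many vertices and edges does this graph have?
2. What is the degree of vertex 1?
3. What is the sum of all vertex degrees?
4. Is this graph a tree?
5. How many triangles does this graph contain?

Count: 6 vertices, 8 edges.
Vertex 1 has neighbors [2, 3], degree = 2.
Handshaking lemma: 2 * 8 = 16.
A tree on 6 vertices has 5 edges. This graph has 8 edges (3 extra). Not a tree.
Number of triangles = 3.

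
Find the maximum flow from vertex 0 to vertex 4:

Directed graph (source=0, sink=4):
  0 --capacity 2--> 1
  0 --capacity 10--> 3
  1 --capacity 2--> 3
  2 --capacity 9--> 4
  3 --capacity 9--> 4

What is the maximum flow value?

Computing max flow:
  Flow on (0->3): 9/10
  Flow on (3->4): 9/9
Maximum flow = 9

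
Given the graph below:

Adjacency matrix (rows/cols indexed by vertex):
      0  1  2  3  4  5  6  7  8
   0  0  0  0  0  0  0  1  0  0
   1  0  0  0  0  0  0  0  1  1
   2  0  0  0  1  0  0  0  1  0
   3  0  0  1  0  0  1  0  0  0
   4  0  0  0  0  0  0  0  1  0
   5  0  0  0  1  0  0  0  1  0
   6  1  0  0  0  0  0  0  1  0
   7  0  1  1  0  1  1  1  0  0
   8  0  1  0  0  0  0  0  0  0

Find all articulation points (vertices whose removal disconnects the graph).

An articulation point is a vertex whose removal disconnects the graph.
Articulation points: [1, 6, 7]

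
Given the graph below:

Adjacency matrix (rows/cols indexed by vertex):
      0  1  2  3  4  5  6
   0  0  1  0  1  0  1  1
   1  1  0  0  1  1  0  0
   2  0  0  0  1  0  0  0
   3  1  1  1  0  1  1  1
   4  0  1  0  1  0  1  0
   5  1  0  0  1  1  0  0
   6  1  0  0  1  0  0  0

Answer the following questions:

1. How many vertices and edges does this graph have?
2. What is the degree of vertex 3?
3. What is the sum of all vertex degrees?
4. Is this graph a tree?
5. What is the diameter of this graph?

Count: 7 vertices, 11 edges.
Vertex 3 has neighbors [0, 1, 2, 4, 5, 6], degree = 6.
Handshaking lemma: 2 * 11 = 22.
A tree on 7 vertices has 6 edges. This graph has 11 edges (5 extra). Not a tree.
Diameter (longest shortest path) = 2.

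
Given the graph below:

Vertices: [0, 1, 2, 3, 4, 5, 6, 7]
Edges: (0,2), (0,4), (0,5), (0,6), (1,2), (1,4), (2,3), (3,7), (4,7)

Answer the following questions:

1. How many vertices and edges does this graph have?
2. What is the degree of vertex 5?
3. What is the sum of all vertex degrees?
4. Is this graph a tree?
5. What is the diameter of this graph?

Count: 8 vertices, 9 edges.
Vertex 5 has neighbors [0], degree = 1.
Handshaking lemma: 2 * 9 = 18.
A tree on 8 vertices has 7 edges. This graph has 9 edges (2 extra). Not a tree.
Diameter (longest shortest path) = 3.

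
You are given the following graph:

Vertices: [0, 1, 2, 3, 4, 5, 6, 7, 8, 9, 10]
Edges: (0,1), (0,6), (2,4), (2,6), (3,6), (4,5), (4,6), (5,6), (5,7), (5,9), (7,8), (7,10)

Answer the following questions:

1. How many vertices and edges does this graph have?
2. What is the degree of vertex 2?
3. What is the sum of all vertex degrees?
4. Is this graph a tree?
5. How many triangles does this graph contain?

Count: 11 vertices, 12 edges.
Vertex 2 has neighbors [4, 6], degree = 2.
Handshaking lemma: 2 * 12 = 24.
A tree on 11 vertices has 10 edges. This graph has 12 edges (2 extra). Not a tree.
Number of triangles = 2.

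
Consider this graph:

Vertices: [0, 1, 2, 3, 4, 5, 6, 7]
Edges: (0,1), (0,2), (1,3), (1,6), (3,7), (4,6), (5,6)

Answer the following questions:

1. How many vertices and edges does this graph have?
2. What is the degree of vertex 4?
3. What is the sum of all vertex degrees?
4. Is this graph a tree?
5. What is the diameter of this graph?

Count: 8 vertices, 7 edges.
Vertex 4 has neighbors [6], degree = 1.
Handshaking lemma: 2 * 7 = 14.
A graph is a tree iff it is connected and has exactly n-1 edges. This graph is connected (all 8 vertices in one component) and has 8-1 = 7 edges. It is a tree.
Diameter (longest shortest path) = 4.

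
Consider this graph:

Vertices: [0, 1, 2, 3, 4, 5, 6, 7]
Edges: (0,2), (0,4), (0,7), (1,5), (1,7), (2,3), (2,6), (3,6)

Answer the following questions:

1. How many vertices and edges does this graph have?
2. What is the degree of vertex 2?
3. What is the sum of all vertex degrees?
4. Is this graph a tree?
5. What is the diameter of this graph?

Count: 8 vertices, 8 edges.
Vertex 2 has neighbors [0, 3, 6], degree = 3.
Handshaking lemma: 2 * 8 = 16.
A tree on 8 vertices has 7 edges. This graph has 8 edges (1 extra). Not a tree.
Diameter (longest shortest path) = 5.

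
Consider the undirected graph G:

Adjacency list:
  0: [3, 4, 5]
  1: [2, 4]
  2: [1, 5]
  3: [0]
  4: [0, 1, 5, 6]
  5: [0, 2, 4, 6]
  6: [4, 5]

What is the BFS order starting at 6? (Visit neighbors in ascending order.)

BFS from vertex 6 (neighbors processed in ascending order):
Visit order: 6, 4, 5, 0, 1, 2, 3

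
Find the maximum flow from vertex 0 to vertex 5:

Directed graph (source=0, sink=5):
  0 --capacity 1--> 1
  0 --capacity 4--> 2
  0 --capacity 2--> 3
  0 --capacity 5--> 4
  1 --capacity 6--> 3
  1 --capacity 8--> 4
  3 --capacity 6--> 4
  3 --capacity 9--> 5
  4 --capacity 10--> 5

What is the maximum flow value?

Computing max flow:
  Flow on (0->1): 1/1
  Flow on (0->3): 2/2
  Flow on (0->4): 5/5
  Flow on (1->3): 1/6
  Flow on (3->5): 3/9
  Flow on (4->5): 5/10
Maximum flow = 8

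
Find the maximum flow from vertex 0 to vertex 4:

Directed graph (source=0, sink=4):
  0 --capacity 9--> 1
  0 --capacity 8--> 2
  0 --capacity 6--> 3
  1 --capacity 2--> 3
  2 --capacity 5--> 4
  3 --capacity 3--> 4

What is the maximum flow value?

Computing max flow:
  Flow on (0->1): 2/9
  Flow on (0->2): 5/8
  Flow on (0->3): 1/6
  Flow on (1->3): 2/2
  Flow on (2->4): 5/5
  Flow on (3->4): 3/3
Maximum flow = 8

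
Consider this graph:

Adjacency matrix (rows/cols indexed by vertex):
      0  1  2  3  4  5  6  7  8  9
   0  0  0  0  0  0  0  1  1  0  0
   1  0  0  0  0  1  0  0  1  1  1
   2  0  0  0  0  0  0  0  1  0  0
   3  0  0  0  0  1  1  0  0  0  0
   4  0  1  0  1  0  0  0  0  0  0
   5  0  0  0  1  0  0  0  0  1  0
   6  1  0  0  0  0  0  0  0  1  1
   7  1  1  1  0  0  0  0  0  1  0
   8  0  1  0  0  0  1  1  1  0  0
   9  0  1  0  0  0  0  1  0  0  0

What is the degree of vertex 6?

Vertex 6 has neighbors [0, 8, 9], so deg(6) = 3.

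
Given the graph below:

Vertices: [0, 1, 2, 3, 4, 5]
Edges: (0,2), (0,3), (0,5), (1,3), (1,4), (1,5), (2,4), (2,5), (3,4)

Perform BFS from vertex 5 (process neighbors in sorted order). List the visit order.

BFS from vertex 5 (neighbors processed in ascending order):
Visit order: 5, 0, 1, 2, 3, 4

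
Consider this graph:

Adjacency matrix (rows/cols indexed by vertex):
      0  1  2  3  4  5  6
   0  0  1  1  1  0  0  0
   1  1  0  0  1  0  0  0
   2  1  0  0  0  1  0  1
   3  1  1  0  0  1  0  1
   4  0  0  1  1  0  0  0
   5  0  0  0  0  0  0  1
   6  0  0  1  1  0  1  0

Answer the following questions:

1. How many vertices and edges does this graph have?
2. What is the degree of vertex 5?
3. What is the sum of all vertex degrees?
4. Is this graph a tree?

Count: 7 vertices, 9 edges.
Vertex 5 has neighbors [6], degree = 1.
Handshaking lemma: 2 * 9 = 18.
A tree on 7 vertices has 6 edges. This graph has 9 edges (3 extra). Not a tree.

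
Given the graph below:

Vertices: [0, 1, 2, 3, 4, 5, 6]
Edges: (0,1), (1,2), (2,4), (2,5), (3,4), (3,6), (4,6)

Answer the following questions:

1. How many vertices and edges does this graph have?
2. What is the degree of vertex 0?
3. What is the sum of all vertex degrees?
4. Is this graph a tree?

Count: 7 vertices, 7 edges.
Vertex 0 has neighbors [1], degree = 1.
Handshaking lemma: 2 * 7 = 14.
A tree on 7 vertices has 6 edges. This graph has 7 edges (1 extra). Not a tree.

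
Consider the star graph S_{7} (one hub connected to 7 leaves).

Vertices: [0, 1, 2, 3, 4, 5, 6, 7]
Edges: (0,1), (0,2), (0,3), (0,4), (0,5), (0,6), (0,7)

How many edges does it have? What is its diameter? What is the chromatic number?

Star graph S_{7}: the hub connects to all 7 leaves.
Edges = 7.
Diameter = 2 (any leaf to hub is 1, leaf to leaf through hub is 2).
Star graphs are bipartite (hub vs leaves), so chromatic number = 2.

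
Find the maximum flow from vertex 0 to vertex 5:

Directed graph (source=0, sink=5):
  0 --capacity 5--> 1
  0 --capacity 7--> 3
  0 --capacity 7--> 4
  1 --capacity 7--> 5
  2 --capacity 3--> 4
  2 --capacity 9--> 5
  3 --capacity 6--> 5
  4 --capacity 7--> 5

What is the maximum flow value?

Computing max flow:
  Flow on (0->1): 5/5
  Flow on (0->3): 6/7
  Flow on (0->4): 7/7
  Flow on (1->5): 5/7
  Flow on (3->5): 6/6
  Flow on (4->5): 7/7
Maximum flow = 18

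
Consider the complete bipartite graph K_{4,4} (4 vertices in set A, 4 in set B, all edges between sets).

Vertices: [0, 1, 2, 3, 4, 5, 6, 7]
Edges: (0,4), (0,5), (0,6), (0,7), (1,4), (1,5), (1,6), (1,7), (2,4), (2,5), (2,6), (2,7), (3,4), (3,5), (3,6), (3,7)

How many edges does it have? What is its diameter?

K_{4,4} has 4 * 4 = 16 edges.
Any vertex reaches any opposite-side vertex in 1 step; same-side vertices reach in 2 steps via any opposite-side vertex.
Diameter = 2.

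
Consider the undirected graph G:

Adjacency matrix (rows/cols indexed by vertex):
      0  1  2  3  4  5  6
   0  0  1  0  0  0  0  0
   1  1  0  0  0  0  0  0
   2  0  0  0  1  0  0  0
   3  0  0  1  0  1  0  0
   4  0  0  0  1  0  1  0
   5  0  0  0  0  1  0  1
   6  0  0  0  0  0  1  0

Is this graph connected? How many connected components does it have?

Checking connectivity: the graph has 2 connected component(s).
Components: [[0, 1], [2, 3, 4, 5, 6]]. The graph is NOT connected.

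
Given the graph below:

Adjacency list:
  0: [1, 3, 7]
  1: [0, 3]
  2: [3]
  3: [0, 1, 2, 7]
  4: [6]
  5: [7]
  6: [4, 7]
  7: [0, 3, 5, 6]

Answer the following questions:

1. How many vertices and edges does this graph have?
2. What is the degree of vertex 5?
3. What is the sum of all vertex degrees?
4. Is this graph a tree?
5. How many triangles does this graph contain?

Count: 8 vertices, 9 edges.
Vertex 5 has neighbors [7], degree = 1.
Handshaking lemma: 2 * 9 = 18.
A tree on 8 vertices has 7 edges. This graph has 9 edges (2 extra). Not a tree.
Number of triangles = 2.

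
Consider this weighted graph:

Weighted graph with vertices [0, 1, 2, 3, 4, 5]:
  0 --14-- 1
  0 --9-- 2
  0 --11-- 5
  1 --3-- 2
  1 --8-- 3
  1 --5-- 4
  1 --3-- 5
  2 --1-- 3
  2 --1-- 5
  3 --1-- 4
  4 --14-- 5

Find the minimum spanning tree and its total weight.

Applying Kruskal's algorithm (sort edges by weight, add if no cycle):
  Add (2,3) w=1
  Add (2,5) w=1
  Add (3,4) w=1
  Add (1,2) w=3
  Skip (1,5) w=3 (creates cycle)
  Skip (1,4) w=5 (creates cycle)
  Skip (1,3) w=8 (creates cycle)
  Add (0,2) w=9
  Skip (0,5) w=11 (creates cycle)
  Skip (0,1) w=14 (creates cycle)
  Skip (4,5) w=14 (creates cycle)
MST weight = 15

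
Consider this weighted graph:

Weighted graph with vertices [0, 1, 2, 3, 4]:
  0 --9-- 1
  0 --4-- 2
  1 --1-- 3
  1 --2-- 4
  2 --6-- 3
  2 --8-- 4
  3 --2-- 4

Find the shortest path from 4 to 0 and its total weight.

Using Dijkstra's algorithm from vertex 4:
Shortest path: 4 -> 1 -> 0
Total weight: 2 + 9 = 11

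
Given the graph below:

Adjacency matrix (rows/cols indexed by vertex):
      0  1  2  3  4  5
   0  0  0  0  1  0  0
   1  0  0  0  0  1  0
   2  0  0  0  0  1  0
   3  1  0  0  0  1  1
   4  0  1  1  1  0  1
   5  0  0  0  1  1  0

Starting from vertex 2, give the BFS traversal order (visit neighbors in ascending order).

BFS from vertex 2 (neighbors processed in ascending order):
Visit order: 2, 4, 1, 3, 5, 0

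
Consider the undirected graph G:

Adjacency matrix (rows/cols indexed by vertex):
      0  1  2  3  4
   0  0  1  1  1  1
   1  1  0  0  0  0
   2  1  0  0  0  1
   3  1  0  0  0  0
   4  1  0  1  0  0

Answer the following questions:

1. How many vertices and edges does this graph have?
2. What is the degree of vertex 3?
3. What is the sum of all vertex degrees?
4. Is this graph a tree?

Count: 5 vertices, 5 edges.
Vertex 3 has neighbors [0], degree = 1.
Handshaking lemma: 2 * 5 = 10.
A tree on 5 vertices has 4 edges. This graph has 5 edges (1 extra). Not a tree.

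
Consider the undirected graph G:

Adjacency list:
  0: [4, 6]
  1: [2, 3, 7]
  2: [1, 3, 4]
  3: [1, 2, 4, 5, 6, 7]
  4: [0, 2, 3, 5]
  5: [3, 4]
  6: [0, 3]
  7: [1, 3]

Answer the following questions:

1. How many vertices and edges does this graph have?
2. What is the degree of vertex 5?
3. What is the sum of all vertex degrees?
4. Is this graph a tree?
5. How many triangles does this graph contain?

Count: 8 vertices, 12 edges.
Vertex 5 has neighbors [3, 4], degree = 2.
Handshaking lemma: 2 * 12 = 24.
A tree on 8 vertices has 7 edges. This graph has 12 edges (5 extra). Not a tree.
Number of triangles = 4.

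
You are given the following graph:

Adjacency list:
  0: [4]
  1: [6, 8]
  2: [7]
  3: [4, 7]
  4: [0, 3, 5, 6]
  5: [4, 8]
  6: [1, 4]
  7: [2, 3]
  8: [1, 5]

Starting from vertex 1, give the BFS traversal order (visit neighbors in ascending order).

BFS from vertex 1 (neighbors processed in ascending order):
Visit order: 1, 6, 8, 4, 5, 0, 3, 7, 2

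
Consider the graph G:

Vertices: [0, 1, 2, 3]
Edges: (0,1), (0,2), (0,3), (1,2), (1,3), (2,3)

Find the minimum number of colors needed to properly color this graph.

The graph has a maximum clique of size 4 (lower bound on chromatic number).
A valid 4-coloring: {0: 0, 1: 1, 2: 2, 3: 3}.
Chromatic number = 4.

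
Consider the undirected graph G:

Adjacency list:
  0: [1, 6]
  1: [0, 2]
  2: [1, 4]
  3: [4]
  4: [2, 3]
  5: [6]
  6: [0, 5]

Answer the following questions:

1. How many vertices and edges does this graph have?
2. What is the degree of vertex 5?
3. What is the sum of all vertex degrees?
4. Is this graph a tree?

Count: 7 vertices, 6 edges.
Vertex 5 has neighbors [6], degree = 1.
Handshaking lemma: 2 * 6 = 12.
A graph is a tree iff it is connected and has exactly n-1 edges. This graph is connected (all 7 vertices in one component) and has 7-1 = 6 edges. It is a tree.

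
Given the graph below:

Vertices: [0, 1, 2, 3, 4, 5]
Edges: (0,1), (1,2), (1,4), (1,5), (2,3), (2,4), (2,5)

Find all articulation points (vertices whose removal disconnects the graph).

An articulation point is a vertex whose removal disconnects the graph.
Articulation points: [1, 2]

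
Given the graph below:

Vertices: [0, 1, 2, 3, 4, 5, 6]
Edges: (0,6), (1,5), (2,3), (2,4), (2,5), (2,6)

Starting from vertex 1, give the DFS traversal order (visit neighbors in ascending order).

DFS from vertex 1 (neighbors processed in ascending order):
Visit order: 1, 5, 2, 3, 4, 6, 0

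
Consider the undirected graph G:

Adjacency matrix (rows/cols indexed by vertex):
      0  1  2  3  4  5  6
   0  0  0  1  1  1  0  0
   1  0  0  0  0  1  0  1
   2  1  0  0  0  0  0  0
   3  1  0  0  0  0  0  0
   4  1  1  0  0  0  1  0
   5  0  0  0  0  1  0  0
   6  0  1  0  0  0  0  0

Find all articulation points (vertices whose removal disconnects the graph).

An articulation point is a vertex whose removal disconnects the graph.
Articulation points: [0, 1, 4]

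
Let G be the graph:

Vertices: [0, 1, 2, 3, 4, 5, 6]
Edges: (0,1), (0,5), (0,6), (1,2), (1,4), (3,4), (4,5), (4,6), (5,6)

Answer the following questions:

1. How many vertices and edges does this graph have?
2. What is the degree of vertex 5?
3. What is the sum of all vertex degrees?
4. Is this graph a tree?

Count: 7 vertices, 9 edges.
Vertex 5 has neighbors [0, 4, 6], degree = 3.
Handshaking lemma: 2 * 9 = 18.
A tree on 7 vertices has 6 edges. This graph has 9 edges (3 extra). Not a tree.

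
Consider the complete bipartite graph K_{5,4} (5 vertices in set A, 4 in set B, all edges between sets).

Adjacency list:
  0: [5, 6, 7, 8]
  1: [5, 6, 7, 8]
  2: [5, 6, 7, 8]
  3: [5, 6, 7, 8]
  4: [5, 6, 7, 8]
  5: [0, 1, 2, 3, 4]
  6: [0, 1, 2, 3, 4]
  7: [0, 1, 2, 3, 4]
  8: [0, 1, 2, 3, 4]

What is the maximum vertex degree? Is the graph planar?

Set-A vertices have degree 4; set-B vertices have degree 5. Maximum degree = max(5,4) = 5.
K_{5,4} contains K_{3,3} as a subgraph (since both sides have >= 3 vertices); by Kuratowski's theorem it is not planar.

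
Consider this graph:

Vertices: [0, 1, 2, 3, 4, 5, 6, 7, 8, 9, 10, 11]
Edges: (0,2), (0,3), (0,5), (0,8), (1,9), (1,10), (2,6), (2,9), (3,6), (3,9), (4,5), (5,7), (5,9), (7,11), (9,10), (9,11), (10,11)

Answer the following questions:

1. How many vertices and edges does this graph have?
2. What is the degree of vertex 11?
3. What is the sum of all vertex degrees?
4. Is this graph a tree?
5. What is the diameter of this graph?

Count: 12 vertices, 17 edges.
Vertex 11 has neighbors [7, 9, 10], degree = 3.
Handshaking lemma: 2 * 17 = 34.
A tree on 12 vertices has 11 edges. This graph has 17 edges (6 extra). Not a tree.
Diameter (longest shortest path) = 4.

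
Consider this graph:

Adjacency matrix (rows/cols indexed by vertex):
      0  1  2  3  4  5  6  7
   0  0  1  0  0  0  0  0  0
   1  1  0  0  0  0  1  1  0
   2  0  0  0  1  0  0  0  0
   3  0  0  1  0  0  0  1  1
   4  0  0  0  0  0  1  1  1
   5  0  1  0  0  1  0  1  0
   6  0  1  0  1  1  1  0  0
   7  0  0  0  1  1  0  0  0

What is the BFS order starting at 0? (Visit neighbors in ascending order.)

BFS from vertex 0 (neighbors processed in ascending order):
Visit order: 0, 1, 5, 6, 4, 3, 7, 2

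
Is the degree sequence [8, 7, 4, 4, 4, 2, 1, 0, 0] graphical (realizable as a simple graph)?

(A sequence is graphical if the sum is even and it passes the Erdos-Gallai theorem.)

Sum of degrees = 30. Sum is even but fails Erdos-Gallai. The sequence is NOT graphical.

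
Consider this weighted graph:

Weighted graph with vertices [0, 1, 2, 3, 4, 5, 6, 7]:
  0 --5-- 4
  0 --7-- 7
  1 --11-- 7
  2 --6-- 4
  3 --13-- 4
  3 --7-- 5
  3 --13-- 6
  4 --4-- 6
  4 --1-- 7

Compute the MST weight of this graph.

Applying Kruskal's algorithm (sort edges by weight, add if no cycle):
  Add (4,7) w=1
  Add (4,6) w=4
  Add (0,4) w=5
  Add (2,4) w=6
  Skip (0,7) w=7 (creates cycle)
  Add (3,5) w=7
  Add (1,7) w=11
  Add (3,4) w=13
  Skip (3,6) w=13 (creates cycle)
MST weight = 47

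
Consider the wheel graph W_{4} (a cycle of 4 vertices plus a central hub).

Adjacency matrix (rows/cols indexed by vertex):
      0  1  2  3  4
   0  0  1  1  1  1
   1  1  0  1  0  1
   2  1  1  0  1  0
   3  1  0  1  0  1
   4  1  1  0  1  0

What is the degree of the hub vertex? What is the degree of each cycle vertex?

The hub connects to all 4 cycle vertices, so deg(hub) = 4.
Each cycle vertex connects to 2 neighbors on the cycle plus the hub, so deg(cycle vertex) = 3.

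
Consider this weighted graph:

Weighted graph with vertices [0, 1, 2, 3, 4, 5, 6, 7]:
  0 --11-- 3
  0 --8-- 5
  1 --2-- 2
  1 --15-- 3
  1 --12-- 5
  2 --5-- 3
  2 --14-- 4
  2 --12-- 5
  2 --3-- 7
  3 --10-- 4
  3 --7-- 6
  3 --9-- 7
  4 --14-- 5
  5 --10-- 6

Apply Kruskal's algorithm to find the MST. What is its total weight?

Applying Kruskal's algorithm (sort edges by weight, add if no cycle):
  Add (1,2) w=2
  Add (2,7) w=3
  Add (2,3) w=5
  Add (3,6) w=7
  Add (0,5) w=8
  Skip (3,7) w=9 (creates cycle)
  Add (3,4) w=10
  Add (5,6) w=10
  Skip (0,3) w=11 (creates cycle)
  Skip (1,5) w=12 (creates cycle)
  Skip (2,5) w=12 (creates cycle)
  Skip (2,4) w=14 (creates cycle)
  Skip (4,5) w=14 (creates cycle)
  Skip (1,3) w=15 (creates cycle)
MST weight = 45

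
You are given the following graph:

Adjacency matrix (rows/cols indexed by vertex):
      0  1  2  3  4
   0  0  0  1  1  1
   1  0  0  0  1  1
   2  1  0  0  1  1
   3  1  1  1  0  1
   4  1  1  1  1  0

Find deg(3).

Vertex 3 has neighbors [0, 1, 2, 4], so deg(3) = 4.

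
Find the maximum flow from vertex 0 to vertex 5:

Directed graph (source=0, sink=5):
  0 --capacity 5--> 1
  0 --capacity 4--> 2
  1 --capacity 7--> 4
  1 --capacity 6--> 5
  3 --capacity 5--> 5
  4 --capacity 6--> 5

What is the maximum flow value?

Computing max flow:
  Flow on (0->1): 5/5
  Flow on (1->5): 5/6
Maximum flow = 5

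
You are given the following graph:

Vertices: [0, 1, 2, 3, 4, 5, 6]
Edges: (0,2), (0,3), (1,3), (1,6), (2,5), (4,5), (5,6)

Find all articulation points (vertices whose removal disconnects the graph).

An articulation point is a vertex whose removal disconnects the graph.
Articulation points: [5]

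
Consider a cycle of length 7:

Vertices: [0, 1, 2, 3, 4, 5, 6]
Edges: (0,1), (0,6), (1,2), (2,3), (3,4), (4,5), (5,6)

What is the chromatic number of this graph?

This is an odd cycle (C_7). Odd cycles are not bipartite (any 2-coloring forces two adjacent vertices to match), and 3 colors suffice.
Chromatic number = 3.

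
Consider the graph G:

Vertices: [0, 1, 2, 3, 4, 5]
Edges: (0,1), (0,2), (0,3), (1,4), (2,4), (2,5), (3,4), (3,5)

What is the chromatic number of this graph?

The graph has a maximum clique of size 2 (lower bound on chromatic number).
A valid 2-coloring: {0: 0, 1: 1, 2: 1, 3: 1, 4: 0, 5: 0}.
Chromatic number = 2.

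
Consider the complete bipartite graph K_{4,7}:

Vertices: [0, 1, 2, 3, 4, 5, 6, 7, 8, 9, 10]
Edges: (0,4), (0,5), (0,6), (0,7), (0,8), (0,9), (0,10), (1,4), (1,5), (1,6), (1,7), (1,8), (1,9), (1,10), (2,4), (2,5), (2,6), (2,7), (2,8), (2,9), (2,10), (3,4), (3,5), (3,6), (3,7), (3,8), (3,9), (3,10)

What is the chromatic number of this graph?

K_{4,7} is bipartite: vertices split into two independent sets of size 4 and 7.
Color one set 0, the other 1. No adjacent vertices share a color.
Chromatic number = 2.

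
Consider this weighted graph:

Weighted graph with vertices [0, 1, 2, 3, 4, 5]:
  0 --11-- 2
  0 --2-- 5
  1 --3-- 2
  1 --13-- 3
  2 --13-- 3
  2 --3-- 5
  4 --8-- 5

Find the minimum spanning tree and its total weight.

Applying Kruskal's algorithm (sort edges by weight, add if no cycle):
  Add (0,5) w=2
  Add (1,2) w=3
  Add (2,5) w=3
  Add (4,5) w=8
  Skip (0,2) w=11 (creates cycle)
  Add (1,3) w=13
  Skip (2,3) w=13 (creates cycle)
MST weight = 29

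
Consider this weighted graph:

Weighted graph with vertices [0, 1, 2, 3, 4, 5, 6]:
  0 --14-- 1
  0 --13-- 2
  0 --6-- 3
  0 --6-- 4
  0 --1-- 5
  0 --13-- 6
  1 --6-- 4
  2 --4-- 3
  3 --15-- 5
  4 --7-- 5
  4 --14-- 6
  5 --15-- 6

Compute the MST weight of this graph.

Applying Kruskal's algorithm (sort edges by weight, add if no cycle):
  Add (0,5) w=1
  Add (2,3) w=4
  Add (0,3) w=6
  Add (0,4) w=6
  Add (1,4) w=6
  Skip (4,5) w=7 (creates cycle)
  Add (0,6) w=13
  Skip (0,2) w=13 (creates cycle)
  Skip (0,1) w=14 (creates cycle)
  Skip (4,6) w=14 (creates cycle)
  Skip (3,5) w=15 (creates cycle)
  Skip (5,6) w=15 (creates cycle)
MST weight = 36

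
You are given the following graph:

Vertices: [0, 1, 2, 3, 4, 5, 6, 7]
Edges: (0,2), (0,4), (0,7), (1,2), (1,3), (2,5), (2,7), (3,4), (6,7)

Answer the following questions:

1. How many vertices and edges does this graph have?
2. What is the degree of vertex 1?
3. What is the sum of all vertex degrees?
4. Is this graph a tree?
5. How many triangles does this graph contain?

Count: 8 vertices, 9 edges.
Vertex 1 has neighbors [2, 3], degree = 2.
Handshaking lemma: 2 * 9 = 18.
A tree on 8 vertices has 7 edges. This graph has 9 edges (2 extra). Not a tree.
Number of triangles = 1.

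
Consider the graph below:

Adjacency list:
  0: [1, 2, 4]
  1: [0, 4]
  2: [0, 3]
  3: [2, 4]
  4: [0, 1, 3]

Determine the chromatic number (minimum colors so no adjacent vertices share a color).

The graph has a maximum clique of size 3 (lower bound on chromatic number).
A valid 3-coloring: {0: 0, 1: 2, 2: 1, 3: 0, 4: 1}.
Chromatic number = 3.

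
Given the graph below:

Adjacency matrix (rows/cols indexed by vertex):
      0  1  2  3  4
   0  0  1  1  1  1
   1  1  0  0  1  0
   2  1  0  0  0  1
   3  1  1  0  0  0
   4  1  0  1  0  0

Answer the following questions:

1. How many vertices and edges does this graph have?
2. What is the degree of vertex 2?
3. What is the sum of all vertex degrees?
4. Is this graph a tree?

Count: 5 vertices, 6 edges.
Vertex 2 has neighbors [0, 4], degree = 2.
Handshaking lemma: 2 * 6 = 12.
A tree on 5 vertices has 4 edges. This graph has 6 edges (2 extra). Not a tree.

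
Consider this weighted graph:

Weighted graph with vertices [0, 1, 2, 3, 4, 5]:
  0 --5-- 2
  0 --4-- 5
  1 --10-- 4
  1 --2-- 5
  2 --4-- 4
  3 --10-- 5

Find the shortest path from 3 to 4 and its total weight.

Using Dijkstra's algorithm from vertex 3:
Shortest path: 3 -> 5 -> 1 -> 4
Total weight: 10 + 2 + 10 = 22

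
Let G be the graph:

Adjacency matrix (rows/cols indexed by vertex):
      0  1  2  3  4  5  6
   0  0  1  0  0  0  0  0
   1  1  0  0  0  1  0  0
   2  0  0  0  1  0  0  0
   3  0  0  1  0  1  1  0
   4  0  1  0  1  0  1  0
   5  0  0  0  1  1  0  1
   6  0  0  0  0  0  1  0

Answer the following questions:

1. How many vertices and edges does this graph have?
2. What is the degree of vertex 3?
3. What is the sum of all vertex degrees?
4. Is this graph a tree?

Count: 7 vertices, 7 edges.
Vertex 3 has neighbors [2, 4, 5], degree = 3.
Handshaking lemma: 2 * 7 = 14.
A tree on 7 vertices has 6 edges. This graph has 7 edges (1 extra). Not a tree.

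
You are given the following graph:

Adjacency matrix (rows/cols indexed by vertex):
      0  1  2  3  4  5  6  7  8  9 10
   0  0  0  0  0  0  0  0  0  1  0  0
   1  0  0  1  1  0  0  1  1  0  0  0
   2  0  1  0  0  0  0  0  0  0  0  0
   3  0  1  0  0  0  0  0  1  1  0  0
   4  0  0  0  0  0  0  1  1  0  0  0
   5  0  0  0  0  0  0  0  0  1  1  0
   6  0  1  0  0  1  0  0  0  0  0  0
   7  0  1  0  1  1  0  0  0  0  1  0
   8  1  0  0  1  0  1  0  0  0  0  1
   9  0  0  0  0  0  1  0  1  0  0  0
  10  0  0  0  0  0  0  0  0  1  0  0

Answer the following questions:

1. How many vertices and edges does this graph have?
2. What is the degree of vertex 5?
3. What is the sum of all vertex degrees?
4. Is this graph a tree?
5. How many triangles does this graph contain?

Count: 11 vertices, 13 edges.
Vertex 5 has neighbors [8, 9], degree = 2.
Handshaking lemma: 2 * 13 = 26.
A tree on 11 vertices has 10 edges. This graph has 13 edges (3 extra). Not a tree.
Number of triangles = 1.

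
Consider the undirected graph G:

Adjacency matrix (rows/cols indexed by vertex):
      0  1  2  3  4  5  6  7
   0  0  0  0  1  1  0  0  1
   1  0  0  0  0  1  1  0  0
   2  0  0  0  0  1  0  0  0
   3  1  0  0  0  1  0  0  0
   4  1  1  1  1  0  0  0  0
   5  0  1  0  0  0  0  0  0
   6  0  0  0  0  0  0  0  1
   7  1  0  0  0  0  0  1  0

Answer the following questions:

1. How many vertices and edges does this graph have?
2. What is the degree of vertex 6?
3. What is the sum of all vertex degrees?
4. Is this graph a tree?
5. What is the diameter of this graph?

Count: 8 vertices, 8 edges.
Vertex 6 has neighbors [7], degree = 1.
Handshaking lemma: 2 * 8 = 16.
A tree on 8 vertices has 7 edges. This graph has 8 edges (1 extra). Not a tree.
Diameter (longest shortest path) = 5.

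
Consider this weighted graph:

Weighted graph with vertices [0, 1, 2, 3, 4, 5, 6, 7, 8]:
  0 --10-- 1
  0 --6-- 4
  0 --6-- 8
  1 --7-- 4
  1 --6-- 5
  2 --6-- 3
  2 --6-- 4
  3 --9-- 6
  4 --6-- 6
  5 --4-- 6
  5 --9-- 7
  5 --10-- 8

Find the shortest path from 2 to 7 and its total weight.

Using Dijkstra's algorithm from vertex 2:
Shortest path: 2 -> 4 -> 6 -> 5 -> 7
Total weight: 6 + 6 + 4 + 9 = 25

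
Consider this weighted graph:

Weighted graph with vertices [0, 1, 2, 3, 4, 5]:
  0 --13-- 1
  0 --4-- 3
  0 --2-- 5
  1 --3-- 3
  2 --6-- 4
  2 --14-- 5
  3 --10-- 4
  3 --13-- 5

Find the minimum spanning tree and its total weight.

Applying Kruskal's algorithm (sort edges by weight, add if no cycle):
  Add (0,5) w=2
  Add (1,3) w=3
  Add (0,3) w=4
  Add (2,4) w=6
  Add (3,4) w=10
  Skip (0,1) w=13 (creates cycle)
  Skip (3,5) w=13 (creates cycle)
  Skip (2,5) w=14 (creates cycle)
MST weight = 25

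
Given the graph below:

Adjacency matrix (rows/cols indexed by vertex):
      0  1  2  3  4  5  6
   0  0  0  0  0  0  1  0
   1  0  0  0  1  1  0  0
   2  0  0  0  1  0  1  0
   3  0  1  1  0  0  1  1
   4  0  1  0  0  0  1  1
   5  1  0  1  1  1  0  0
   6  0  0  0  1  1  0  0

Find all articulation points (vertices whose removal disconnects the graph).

An articulation point is a vertex whose removal disconnects the graph.
Articulation points: [5]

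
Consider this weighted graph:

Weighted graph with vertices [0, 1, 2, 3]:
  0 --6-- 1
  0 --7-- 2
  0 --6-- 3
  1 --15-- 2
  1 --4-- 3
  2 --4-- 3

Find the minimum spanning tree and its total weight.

Applying Kruskal's algorithm (sort edges by weight, add if no cycle):
  Add (1,3) w=4
  Add (2,3) w=4
  Add (0,3) w=6
  Skip (0,1) w=6 (creates cycle)
  Skip (0,2) w=7 (creates cycle)
  Skip (1,2) w=15 (creates cycle)
MST weight = 14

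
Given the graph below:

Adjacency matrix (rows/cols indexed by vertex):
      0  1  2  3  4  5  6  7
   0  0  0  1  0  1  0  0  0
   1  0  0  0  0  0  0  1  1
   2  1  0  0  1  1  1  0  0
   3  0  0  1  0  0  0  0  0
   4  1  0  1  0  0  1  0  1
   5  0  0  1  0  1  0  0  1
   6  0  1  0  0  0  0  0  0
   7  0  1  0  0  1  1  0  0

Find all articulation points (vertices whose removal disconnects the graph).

An articulation point is a vertex whose removal disconnects the graph.
Articulation points: [1, 2, 7]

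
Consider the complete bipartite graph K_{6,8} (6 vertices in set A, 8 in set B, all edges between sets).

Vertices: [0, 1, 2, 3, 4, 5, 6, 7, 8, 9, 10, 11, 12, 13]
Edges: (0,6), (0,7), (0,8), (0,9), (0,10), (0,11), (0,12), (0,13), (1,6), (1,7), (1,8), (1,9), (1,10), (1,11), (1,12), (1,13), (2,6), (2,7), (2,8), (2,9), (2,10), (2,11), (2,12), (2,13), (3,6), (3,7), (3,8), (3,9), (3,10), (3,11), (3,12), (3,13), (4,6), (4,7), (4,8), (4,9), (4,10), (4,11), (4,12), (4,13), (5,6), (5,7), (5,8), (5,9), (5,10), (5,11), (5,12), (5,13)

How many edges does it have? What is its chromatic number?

K_{6,8} has 6 * 8 = 48 edges.
Bipartite graphs have chromatic number 2 (color each partition differently).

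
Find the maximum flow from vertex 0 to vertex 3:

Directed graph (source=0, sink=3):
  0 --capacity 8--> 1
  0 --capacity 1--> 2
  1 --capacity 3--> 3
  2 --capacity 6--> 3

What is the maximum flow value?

Computing max flow:
  Flow on (0->1): 3/8
  Flow on (0->2): 1/1
  Flow on (1->3): 3/3
  Flow on (2->3): 1/6
Maximum flow = 4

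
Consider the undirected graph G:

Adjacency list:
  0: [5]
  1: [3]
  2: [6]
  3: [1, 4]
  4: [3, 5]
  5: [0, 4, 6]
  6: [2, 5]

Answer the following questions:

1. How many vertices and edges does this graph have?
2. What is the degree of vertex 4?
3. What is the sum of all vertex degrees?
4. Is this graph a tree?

Count: 7 vertices, 6 edges.
Vertex 4 has neighbors [3, 5], degree = 2.
Handshaking lemma: 2 * 6 = 12.
A graph is a tree iff it is connected and has exactly n-1 edges. This graph is connected (all 7 vertices in one component) and has 7-1 = 6 edges. It is a tree.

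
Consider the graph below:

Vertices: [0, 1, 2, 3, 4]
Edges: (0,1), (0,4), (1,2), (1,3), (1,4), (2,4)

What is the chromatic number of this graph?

The graph has a maximum clique of size 3 (lower bound on chromatic number).
A valid 3-coloring: {0: 2, 1: 0, 2: 2, 3: 1, 4: 1}.
Chromatic number = 3.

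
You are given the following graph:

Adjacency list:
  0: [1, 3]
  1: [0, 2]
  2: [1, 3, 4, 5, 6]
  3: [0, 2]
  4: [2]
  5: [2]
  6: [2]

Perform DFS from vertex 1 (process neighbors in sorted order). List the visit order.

DFS from vertex 1 (neighbors processed in ascending order):
Visit order: 1, 0, 3, 2, 4, 5, 6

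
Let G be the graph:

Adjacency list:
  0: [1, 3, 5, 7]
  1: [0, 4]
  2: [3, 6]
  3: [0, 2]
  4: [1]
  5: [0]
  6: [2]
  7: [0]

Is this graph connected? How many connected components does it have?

Checking connectivity: the graph has 1 connected component(s).
All vertices are reachable from each other. The graph IS connected.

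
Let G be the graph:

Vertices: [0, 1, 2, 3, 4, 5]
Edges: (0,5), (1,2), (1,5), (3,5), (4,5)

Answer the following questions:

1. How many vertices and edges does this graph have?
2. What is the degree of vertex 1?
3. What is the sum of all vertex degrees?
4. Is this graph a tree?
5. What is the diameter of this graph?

Count: 6 vertices, 5 edges.
Vertex 1 has neighbors [2, 5], degree = 2.
Handshaking lemma: 2 * 5 = 10.
A graph is a tree iff it is connected and has exactly n-1 edges. This graph is connected (all 6 vertices in one component) and has 6-1 = 5 edges. It is a tree.
Diameter (longest shortest path) = 3.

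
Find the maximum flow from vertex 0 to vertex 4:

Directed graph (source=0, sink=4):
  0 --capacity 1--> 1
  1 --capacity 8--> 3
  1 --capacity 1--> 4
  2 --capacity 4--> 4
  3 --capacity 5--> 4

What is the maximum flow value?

Computing max flow:
  Flow on (0->1): 1/1
  Flow on (1->4): 1/1
Maximum flow = 1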